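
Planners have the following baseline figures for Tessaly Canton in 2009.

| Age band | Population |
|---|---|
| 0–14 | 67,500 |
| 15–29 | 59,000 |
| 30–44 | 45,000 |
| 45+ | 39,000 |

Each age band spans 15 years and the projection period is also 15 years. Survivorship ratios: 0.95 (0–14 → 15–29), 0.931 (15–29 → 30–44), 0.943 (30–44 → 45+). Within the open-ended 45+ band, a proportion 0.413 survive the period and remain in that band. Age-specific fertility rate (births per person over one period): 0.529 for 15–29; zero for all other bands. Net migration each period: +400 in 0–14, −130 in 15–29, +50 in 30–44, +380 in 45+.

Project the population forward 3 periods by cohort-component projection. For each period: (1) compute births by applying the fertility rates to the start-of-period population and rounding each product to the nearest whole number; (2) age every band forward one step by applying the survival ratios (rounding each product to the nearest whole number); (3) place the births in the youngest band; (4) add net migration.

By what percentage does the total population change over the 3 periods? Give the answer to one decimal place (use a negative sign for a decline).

-21.7

After projecting period 1:
Births: 59000 × 0.529 = 31211
15–29: 67500 × 0.95 = 64125
30–44: 59000 × 0.931 = 54929
45+: 45000 × 0.943 + 39000 × 0.413 = 42435 + 16107 = 58542
Net migration: 0–14 + 400 → 31611; 15–29 − 130 → 63995; 30–44 + 50 → 54979; 45+ + 380 → 58922
Population now: 0–14=31611, 15–29=63995, 30–44=54979, 45+=58922
After projecting period 2:
Births: 63995 × 0.529 = 33853
15–29: 31611 × 0.95 = 30030
30–44: 63995 × 0.931 = 59579
45+: 54979 × 0.943 + 58922 × 0.413 = 51845 + 24335 = 76180
Net migration: 0–14 + 400 → 34253; 15–29 − 130 → 29900; 30–44 + 50 → 59629; 45+ + 380 → 76560
Population now: 0–14=34253, 15–29=29900, 30–44=59629, 45+=76560
After projecting period 3:
Births: 29900 × 0.529 = 15817
15–29: 34253 × 0.95 = 32540
30–44: 29900 × 0.931 = 27837
45+: 59629 × 0.943 + 76560 × 0.413 = 56230 + 31619 = 87849
Net migration: 0–14 + 400 → 16217; 15–29 − 130 → 32410; 30–44 + 50 → 27887; 45+ + 380 → 88229
Population now: 0–14=16217, 15–29=32410, 30–44=27887, 45+=88229
Total: 210500 → 164743; change = -45757; percentage change = -21.7%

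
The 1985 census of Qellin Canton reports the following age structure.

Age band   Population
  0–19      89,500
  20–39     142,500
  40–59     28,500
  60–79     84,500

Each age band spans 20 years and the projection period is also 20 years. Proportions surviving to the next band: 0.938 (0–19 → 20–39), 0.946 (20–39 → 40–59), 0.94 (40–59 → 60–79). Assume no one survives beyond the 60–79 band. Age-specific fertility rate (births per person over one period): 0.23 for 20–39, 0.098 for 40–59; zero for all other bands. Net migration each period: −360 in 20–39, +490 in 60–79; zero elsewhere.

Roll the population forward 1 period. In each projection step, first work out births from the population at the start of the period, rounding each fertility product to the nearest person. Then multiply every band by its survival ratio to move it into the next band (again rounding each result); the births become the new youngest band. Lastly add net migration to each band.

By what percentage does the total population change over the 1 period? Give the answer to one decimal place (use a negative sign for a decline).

Numbering the bands 1..4 from youngest to oldest:
Period 1.
Births: 142500 × 0.23 = 32775 ; 28500 × 0.098 = 2793 ⇒ total 35568
Band 2: 89500 × 0.938 = 83951
Band 3: 142500 × 0.946 = 134805
Band 4: 28500 × 0.94 = 26790
Net migration: Band 2 − 360 → 83591; Band 4 + 490 → 27280
Population now: 0–19=35568, 20–39=83591, 40–59=134805, 60–79=27280
Total: 345000 → 281244; change = -63756; percentage change = -18.5%

-18.5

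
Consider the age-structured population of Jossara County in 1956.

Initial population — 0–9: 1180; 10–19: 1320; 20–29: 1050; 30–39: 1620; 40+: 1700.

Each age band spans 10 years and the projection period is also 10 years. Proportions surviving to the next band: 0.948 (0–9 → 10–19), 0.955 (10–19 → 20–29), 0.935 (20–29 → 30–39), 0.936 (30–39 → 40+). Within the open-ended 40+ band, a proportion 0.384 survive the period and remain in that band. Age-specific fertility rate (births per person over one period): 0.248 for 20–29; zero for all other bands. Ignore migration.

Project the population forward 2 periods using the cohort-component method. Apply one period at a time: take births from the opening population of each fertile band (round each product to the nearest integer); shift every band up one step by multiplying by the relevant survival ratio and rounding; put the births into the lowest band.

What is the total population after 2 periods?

Call the groups 1 to 5, youngest first.
After projecting period 1:
Births: 1050 * 0.248 = 260
Group 2: 1180 * 0.948 = 1119
Group 3: 1320 * 0.955 = 1261
Group 4: 1050 * 0.935 = 982
Group 5: 1620 * 0.936 + 1700 * 0.384 = 1516 + 653 = 2169
Giving 260 / 1119 / 1261 / 982 / 2169.
After projecting period 2:
Births: 1261 * 0.248 = 313
Group 2: 260 * 0.948 = 246
Group 3: 1119 * 0.955 = 1069
Group 4: 1261 * 0.935 = 1179
Group 5: 982 * 0.936 + 2169 * 0.384 = 919 + 833 = 1752
Giving 313 / 246 / 1069 / 1179 / 1752.
Total after period 2: 313 + 246 + 1069 + 1179 + 1752 = 4559

4559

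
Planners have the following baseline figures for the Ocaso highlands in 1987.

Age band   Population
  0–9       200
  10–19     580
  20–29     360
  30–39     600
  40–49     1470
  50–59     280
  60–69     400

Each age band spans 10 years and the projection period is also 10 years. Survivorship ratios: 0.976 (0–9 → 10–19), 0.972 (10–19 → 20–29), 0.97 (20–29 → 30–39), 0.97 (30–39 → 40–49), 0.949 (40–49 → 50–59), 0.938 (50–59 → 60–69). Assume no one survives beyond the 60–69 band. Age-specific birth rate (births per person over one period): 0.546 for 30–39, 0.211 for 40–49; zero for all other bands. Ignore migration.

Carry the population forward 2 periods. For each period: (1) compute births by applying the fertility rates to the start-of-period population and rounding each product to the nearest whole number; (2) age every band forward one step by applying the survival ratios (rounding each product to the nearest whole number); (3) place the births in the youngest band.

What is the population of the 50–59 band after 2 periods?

552

[period 1]
Births: 600 * 0.546 = 328, 1470 * 0.211 = 310 → 638
10–19: 200 * 0.976 = 195
20–29: 580 * 0.972 = 564
30–39: 360 * 0.97 = 349
40–49: 600 * 0.97 = 582
50–59: 1470 * 0.949 = 1395
60–69: 280 * 0.938 = 263
Giving 638 / 195 / 564 / 349 / 582 / 1395 / 263.
[period 2]
Births: 349 * 0.546 = 191, 582 * 0.211 = 123 → 314
10–19: 638 * 0.976 = 623
20–29: 195 * 0.972 = 190
30–39: 564 * 0.97 = 547
40–49: 349 * 0.97 = 339
50–59: 582 * 0.949 = 552
60–69: 1395 * 0.938 = 1309
Giving 314 / 623 / 190 / 547 / 339 / 552 / 1309.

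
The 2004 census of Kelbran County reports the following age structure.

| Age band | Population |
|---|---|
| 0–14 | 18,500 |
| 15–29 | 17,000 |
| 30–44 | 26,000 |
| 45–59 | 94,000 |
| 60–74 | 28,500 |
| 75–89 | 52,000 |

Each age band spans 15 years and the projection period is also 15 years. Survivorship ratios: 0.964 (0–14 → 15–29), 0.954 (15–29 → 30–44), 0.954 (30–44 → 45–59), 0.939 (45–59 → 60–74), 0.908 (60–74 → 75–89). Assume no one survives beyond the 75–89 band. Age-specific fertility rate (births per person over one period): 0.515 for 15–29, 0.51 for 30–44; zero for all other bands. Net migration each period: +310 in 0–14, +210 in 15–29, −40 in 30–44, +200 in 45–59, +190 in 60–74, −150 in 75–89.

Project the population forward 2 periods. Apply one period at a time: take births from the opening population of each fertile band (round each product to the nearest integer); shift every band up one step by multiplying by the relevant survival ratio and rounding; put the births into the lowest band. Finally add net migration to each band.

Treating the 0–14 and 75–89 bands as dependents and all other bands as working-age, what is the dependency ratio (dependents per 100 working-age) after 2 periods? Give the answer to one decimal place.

After projecting period 1:
Births: 17000 * 0.515 = 8755 ; 26000 * 0.51 = 13260 ⇒ total 22015
15–29: 18500 * 0.964 = 17834
30–44: 17000 * 0.954 = 16218
45–59: 26000 * 0.954 = 24804
60–74: 94000 * 0.939 = 88266
75–89: 28500 * 0.908 = 25878
Net migration: 0–14 + 310 → 22325; 15–29 + 210 → 18044; 30–44 − 40 → 16178; 45–59 + 200 → 25004; 60–74 + 190 → 88456; 75–89 − 150 → 25728
Giving 22325 / 18044 / 16178 / 25004 / 88456 / 25728.
After projecting period 2:
Births: 18044 * 0.515 = 9293 ; 16178 * 0.51 = 8251 ⇒ total 17544
15–29: 22325 * 0.964 = 21521
30–44: 18044 * 0.954 = 17214
45–59: 16178 * 0.954 = 15434
60–74: 25004 * 0.939 = 23479
75–89: 88456 * 0.908 = 80318
Net migration: 0–14 + 310 → 17854; 15–29 + 210 → 21731; 30–44 − 40 → 17174; 45–59 + 200 → 15634; 60–74 + 190 → 23669; 75–89 − 150 → 80168
Giving 17854 / 21731 / 17174 / 15634 / 23669 / 80168.
Dependents (band 0–14 + band 75–89) = 17854 + 80168 = 98022; working-age = 78208; ratio = 98022/78208 × 100 = 125.3

125.3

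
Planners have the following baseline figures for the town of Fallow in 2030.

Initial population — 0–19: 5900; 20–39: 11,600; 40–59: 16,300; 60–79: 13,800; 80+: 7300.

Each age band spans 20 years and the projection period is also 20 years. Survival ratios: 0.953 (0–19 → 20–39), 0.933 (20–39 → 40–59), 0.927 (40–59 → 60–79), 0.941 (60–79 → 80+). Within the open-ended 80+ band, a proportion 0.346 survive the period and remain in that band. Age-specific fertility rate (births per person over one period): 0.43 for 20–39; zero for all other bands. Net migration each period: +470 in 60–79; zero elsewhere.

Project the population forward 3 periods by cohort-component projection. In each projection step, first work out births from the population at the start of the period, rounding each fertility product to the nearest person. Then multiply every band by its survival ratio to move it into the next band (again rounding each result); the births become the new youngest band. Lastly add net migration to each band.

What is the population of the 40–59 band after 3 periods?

4435

Let band 1 be 0–19 through band 5 = 80+.
After projecting period 1:
Births: 11600 × 0.43 = 4988
Band 2: 5900 × 0.953 = 5623
Band 3: 11600 × 0.933 = 10823
Band 4: 16300 × 0.927 = 15110
Band 5: 13800 × 0.941 + 7300 × 0.346 = 12986 + 2526 = 15512
Net migration: Band 4 + 470 → 15580
Giving 4988 / 5623 / 10823 / 15580 / 15512.
After projecting period 2:
Births: 5623 × 0.43 = 2418
Band 2: 4988 × 0.953 = 4754
Band 3: 5623 × 0.933 = 5246
Band 4: 10823 × 0.927 = 10033
Band 5: 15580 × 0.941 + 15512 × 0.346 = 14661 + 5367 = 20028
Net migration: Band 4 + 470 → 10503
Giving 2418 / 4754 / 5246 / 10503 / 20028.
After projecting period 3:
Births: 4754 × 0.43 = 2044
Band 2: 2418 × 0.953 = 2304
Band 3: 4754 × 0.933 = 4435
Band 4: 5246 × 0.927 = 4863
Band 5: 10503 × 0.941 + 20028 × 0.346 = 9883 + 6930 = 16813
Net migration: Band 4 + 470 → 5333
Giving 2044 / 2304 / 4435 / 5333 / 16813.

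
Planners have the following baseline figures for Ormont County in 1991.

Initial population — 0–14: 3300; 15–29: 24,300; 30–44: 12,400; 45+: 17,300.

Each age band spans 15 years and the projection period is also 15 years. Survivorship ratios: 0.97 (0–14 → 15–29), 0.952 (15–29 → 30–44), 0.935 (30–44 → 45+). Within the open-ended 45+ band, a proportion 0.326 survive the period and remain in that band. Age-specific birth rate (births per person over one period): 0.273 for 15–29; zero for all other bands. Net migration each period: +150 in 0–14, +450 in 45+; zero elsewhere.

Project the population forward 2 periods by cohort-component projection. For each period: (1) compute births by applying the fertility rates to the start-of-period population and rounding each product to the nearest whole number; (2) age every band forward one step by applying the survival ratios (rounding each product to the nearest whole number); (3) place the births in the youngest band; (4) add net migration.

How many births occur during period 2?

874

[period 1]
Births: 24300 × 0.273 = 6634
15–29: 3300 × 0.97 = 3201
30–44: 24300 × 0.952 = 23134
45+: 12400 × 0.935 + 17300 × 0.326 = 11594 + 5640 = 17234
Net migration: 0–14 + 150 → 6784; 45+ + 450 → 17684
Population now: 0–14=6784, 15–29=3201, 30–44=23134, 45+=17684
[period 2]
Births: 3201 × 0.273 = 874
15–29: 6784 × 0.97 = 6580
30–44: 3201 × 0.952 = 3047
45+: 23134 × 0.935 + 17684 × 0.326 = 21630 + 5765 = 27395
Net migration: 0–14 + 150 → 1024; 45+ + 450 → 27845
Population now: 0–14=1024, 15–29=6580, 30–44=3047, 45+=27845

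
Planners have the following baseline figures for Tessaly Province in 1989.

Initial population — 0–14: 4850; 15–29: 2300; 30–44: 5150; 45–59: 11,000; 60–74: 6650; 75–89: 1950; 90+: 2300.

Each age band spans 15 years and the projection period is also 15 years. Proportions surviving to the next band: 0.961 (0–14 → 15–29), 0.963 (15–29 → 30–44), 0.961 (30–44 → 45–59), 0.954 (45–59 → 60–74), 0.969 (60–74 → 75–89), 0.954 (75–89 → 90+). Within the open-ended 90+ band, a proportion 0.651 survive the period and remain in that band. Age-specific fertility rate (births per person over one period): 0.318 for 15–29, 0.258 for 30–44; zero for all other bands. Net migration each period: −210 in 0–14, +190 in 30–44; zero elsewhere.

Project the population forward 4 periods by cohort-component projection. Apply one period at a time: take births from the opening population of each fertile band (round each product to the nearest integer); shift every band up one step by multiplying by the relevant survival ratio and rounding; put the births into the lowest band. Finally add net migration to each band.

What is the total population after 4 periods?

Call the bands 1 to 7, youngest first.
Period 1:
Births: 2300 * 0.318 = 731 ; 5150 * 0.258 = 1329 ⇒ total 2060
Band 2: 4850 * 0.961 = 4661
Band 3: 2300 * 0.963 = 2215
Band 4: 5150 * 0.961 = 4949
Band 5: 11000 * 0.954 = 10494
Band 6: 6650 * 0.969 = 6444
Band 7: 1950 * 0.954 + 2300 * 0.651 = 1860 + 1497 = 3357
Net migration: Band 1 − 210 → 1850; Band 3 + 190 → 2405
Population now: 0–14=1850, 15–29=4661, 30–44=2405, 45–59=4949, 60–74=10494, 75–89=6444, 90+=3357
Period 2:
Births: 4661 * 0.318 = 1482 ; 2405 * 0.258 = 620 ⇒ total 2102
Band 2: 1850 * 0.961 = 1778
Band 3: 4661 * 0.963 = 4489
Band 4: 2405 * 0.961 = 2311
Band 5: 4949 * 0.954 = 4721
Band 6: 10494 * 0.969 = 10169
Band 7: 6444 * 0.954 + 3357 * 0.651 = 6148 + 2185 = 8333
Net migration: Band 1 − 210 → 1892; Band 3 + 190 → 4679
Population now: 0–14=1892, 15–29=1778, 30–44=4679, 45–59=2311, 60–74=4721, 75–89=10169, 90+=8333
Period 3:
Births: 1778 * 0.318 = 565 ; 4679 * 0.258 = 1207 ⇒ total 1772
Band 2: 1892 * 0.961 = 1818
Band 3: 1778 * 0.963 = 1712
Band 4: 4679 * 0.961 = 4497
Band 5: 2311 * 0.954 = 2205
Band 6: 4721 * 0.969 = 4575
Band 7: 10169 * 0.954 + 8333 * 0.651 = 9701 + 5425 = 15126
Net migration: Band 1 − 210 → 1562; Band 3 + 190 → 1902
Population now: 0–14=1562, 15–29=1818, 30–44=1902, 45–59=4497, 60–74=2205, 75–89=4575, 90+=15126
Period 4:
Births: 1818 * 0.318 = 578 ; 1902 * 0.258 = 491 ⇒ total 1069
Band 2: 1562 * 0.961 = 1501
Band 3: 1818 * 0.963 = 1751
Band 4: 1902 * 0.961 = 1828
Band 5: 4497 * 0.954 = 4290
Band 6: 2205 * 0.969 = 2137
Band 7: 4575 * 0.954 + 15126 * 0.651 = 4365 + 9847 = 14212
Net migration: Band 1 − 210 → 859; Band 3 + 190 → 1941
Population now: 0–14=859, 15–29=1501, 30–44=1941, 45–59=1828, 60–74=4290, 75–89=2137, 90+=14212
Total after period 4: 859 + 1501 + 1941 + 1828 + 4290 + 2137 + 14212 = 26768

26768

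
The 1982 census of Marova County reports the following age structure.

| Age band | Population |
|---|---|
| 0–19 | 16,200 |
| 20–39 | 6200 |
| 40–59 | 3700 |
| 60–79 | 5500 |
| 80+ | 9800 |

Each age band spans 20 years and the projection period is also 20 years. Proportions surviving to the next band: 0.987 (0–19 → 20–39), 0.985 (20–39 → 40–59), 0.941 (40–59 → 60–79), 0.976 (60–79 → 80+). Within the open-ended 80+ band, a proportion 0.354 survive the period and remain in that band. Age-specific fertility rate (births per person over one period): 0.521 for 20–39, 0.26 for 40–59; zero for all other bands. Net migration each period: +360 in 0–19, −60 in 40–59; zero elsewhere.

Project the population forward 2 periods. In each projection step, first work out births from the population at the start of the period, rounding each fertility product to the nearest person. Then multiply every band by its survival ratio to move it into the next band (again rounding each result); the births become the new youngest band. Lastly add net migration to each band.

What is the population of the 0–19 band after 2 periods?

Period 1:
Births: 6200 × 0.521 = 3230, 3700 × 0.26 = 962 — total 4192
20–39: 16200 × 0.987 = 15989
40–59: 6200 × 0.985 = 6107
60–79: 3700 × 0.941 = 3482
80+: 5500 × 0.976 + 9800 × 0.354 = 5368 + 3469 = 8837
Net migration: 0–19 + 360 → 4552; 40–59 − 60 → 6047
Giving 4552 / 15989 / 6047 / 3482 / 8837.
Period 2:
Births: 15989 × 0.521 = 8330, 6047 × 0.26 = 1572 — total 9902
20–39: 4552 × 0.987 = 4493
40–59: 15989 × 0.985 = 15749
60–79: 6047 × 0.941 = 5690
80+: 3482 × 0.976 + 8837 × 0.354 = 3398 + 3128 = 6526
Net migration: 0–19 + 360 → 10262; 40–59 − 60 → 15689
Giving 10262 / 4493 / 15689 / 5690 / 6526.

10262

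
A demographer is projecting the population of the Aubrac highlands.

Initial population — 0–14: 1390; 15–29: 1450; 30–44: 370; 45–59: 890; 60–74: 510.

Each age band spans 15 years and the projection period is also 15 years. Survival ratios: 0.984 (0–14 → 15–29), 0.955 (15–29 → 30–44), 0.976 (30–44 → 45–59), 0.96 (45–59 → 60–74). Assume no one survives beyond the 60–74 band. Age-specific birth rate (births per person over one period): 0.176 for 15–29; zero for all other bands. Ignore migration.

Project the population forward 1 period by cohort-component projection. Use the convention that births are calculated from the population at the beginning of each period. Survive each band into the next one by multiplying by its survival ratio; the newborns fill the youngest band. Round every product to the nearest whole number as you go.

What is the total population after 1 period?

4223

Numbering the groups 1..5 from youngest to oldest:
[period 1]
Births: 1450 * 0.176 = 255
Group 2: 1390 * 0.984 = 1368
Group 3: 1450 * 0.955 = 1385
Group 4: 370 * 0.976 = 361
Group 5: 890 * 0.96 = 854
Population now: 0–14=255, 15–29=1368, 30–44=1385, 45–59=361, 60–74=854
Total after period 1: 255 + 1368 + 1385 + 361 + 854 = 4223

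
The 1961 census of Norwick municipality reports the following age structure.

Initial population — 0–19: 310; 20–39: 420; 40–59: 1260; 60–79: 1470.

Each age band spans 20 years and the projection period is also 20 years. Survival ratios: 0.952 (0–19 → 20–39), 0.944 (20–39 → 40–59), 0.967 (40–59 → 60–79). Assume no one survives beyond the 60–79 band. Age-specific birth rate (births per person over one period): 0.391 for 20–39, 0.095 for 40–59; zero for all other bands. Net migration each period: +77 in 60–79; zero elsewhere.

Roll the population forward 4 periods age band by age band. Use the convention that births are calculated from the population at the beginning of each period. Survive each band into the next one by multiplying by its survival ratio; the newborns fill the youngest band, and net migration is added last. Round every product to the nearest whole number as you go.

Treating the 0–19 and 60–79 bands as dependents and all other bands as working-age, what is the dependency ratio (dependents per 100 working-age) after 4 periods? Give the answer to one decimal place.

153.4

Numbering the groups 1..4 from youngest to oldest:
After projecting period 1:
Births: 420 * 0.391 = 164 ; 1260 * 0.095 = 120 → total 284
Group 2: 310 * 0.952 = 295
Group 3: 420 * 0.944 = 396
Group 4: 1260 * 0.967 = 1218
Net migration: Group 4 + 77 → 1295
End of period: [284, 295, 396, 1295]
After projecting period 2:
Births: 295 * 0.391 = 115 ; 396 * 0.095 = 38 → total 153
Group 2: 284 * 0.952 = 270
Group 3: 295 * 0.944 = 278
Group 4: 396 * 0.967 = 383
Net migration: Group 4 + 77 → 460
End of period: [153, 270, 278, 460]
After projecting period 3:
Births: 270 * 0.391 = 106 ; 278 * 0.095 = 26 → total 132
Group 2: 153 * 0.952 = 146
Group 3: 270 * 0.944 = 255
Group 4: 278 * 0.967 = 269
Net migration: Group 4 + 77 → 346
End of period: [132, 146, 255, 346]
After projecting period 4:
Births: 146 * 0.391 = 57 ; 255 * 0.095 = 24 → total 81
Group 2: 132 * 0.952 = 126
Group 3: 146 * 0.944 = 138
Group 4: 255 * 0.967 = 247
Net migration: Group 4 + 77 → 324
End of period: [81, 126, 138, 324]
Dependents (band 0–19 + band 60–79) = 81 + 324 = 405; working-age = 264; ratio = 405/264 × 100 = 153.4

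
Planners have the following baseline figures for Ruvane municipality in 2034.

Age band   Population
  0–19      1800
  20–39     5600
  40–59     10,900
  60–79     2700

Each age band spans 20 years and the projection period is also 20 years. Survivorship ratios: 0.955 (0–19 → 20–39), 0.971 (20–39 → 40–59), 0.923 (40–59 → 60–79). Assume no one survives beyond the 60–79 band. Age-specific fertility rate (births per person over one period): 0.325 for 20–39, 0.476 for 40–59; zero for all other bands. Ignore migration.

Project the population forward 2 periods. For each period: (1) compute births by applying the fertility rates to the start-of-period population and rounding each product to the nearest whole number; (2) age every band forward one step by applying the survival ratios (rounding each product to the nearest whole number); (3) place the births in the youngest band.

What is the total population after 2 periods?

16528

Period 1.
Births: 5600 × 0.325 = 1820  |  10900 × 0.476 = 5188 ⇒ total 7008
20–39: 1800 × 0.955 = 1719
40–59: 5600 × 0.971 = 5438
60–79: 10900 × 0.923 = 10061
Giving 7008 / 1719 / 5438 / 10061.
Period 2.
Births: 1719 × 0.325 = 559  |  5438 × 0.476 = 2588 ⇒ total 3147
20–39: 7008 × 0.955 = 6693
40–59: 1719 × 0.971 = 1669
60–79: 5438 × 0.923 = 5019
Giving 3147 / 6693 / 1669 / 5019.
Total after period 2: 3147 + 6693 + 1669 + 5019 = 16528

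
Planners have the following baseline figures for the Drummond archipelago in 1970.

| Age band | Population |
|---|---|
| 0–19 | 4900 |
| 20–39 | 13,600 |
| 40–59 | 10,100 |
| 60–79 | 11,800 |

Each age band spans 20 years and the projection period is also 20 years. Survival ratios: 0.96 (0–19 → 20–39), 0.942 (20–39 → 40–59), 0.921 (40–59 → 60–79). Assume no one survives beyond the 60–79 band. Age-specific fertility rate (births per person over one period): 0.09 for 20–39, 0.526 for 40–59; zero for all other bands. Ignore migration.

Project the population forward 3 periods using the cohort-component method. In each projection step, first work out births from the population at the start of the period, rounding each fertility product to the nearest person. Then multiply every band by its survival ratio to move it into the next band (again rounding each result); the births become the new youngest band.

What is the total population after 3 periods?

(Bands numbered youngest = 1 to oldest = 4.)
— Period 1 —
Births: 13600 × 0.09 = 1224 ; 10100 × 0.526 = 5313 → total 6537
Band 2: 4900 × 0.96 = 4704
Band 3: 13600 × 0.942 = 12811
Band 4: 10100 × 0.921 = 9302
Giving 6537 / 4704 / 12811 / 9302.
— Period 2 —
Births: 4704 × 0.09 = 423 ; 12811 × 0.526 = 6739 → total 7162
Band 2: 6537 × 0.96 = 6276
Band 3: 4704 × 0.942 = 4431
Band 4: 12811 × 0.921 = 11799
Giving 7162 / 6276 / 4431 / 11799.
— Period 3 —
Births: 6276 × 0.09 = 565 ; 4431 × 0.526 = 2331 → total 2896
Band 2: 7162 × 0.96 = 6876
Band 3: 6276 × 0.942 = 5912
Band 4: 4431 × 0.921 = 4081
Giving 2896 / 6876 / 5912 / 4081.
Total after period 3: 2896 + 6876 + 5912 + 4081 = 19765

19765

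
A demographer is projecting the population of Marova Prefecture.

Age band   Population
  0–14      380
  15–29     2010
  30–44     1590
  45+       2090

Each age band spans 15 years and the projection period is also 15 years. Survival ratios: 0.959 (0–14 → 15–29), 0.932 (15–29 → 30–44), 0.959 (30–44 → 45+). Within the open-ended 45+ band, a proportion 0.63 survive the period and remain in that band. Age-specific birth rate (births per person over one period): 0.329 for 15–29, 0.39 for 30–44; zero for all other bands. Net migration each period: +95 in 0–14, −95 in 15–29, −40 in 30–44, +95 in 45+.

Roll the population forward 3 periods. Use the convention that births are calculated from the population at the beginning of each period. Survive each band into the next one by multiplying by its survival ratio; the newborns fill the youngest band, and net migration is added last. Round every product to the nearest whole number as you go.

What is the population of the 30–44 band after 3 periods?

[period 1]
Births: 2010 × 0.329 = 661, 1590 × 0.39 = 620 ⇒ total 1281
15–29: 380 × 0.959 = 364
30–44: 2010 × 0.932 = 1873
45+: 1590 × 0.959 + 2090 × 0.63 = 1525 + 1317 = 2842
Net migration: 0–14 + 95 → 1376; 15–29 − 95 → 269; 30–44 − 40 → 1833; 45+ + 95 → 2937
End of period: [1376, 269, 1833, 2937]
[period 2]
Births: 269 × 0.329 = 89, 1833 × 0.39 = 715 ⇒ total 804
15–29: 1376 × 0.959 = 1320
30–44: 269 × 0.932 = 251
45+: 1833 × 0.959 + 2937 × 0.63 = 1758 + 1850 = 3608
Net migration: 0–14 + 95 → 899; 15–29 − 95 → 1225; 30–44 − 40 → 211; 45+ + 95 → 3703
End of period: [899, 1225, 211, 3703]
[period 3]
Births: 1225 × 0.329 = 403, 211 × 0.39 = 82 ⇒ total 485
15–29: 899 × 0.959 = 862
30–44: 1225 × 0.932 = 1142
45+: 211 × 0.959 + 3703 × 0.63 = 202 + 2333 = 2535
Net migration: 0–14 + 95 → 580; 15–29 − 95 → 767; 30–44 − 40 → 1102; 45+ + 95 → 2630
End of period: [580, 767, 1102, 2630]

1102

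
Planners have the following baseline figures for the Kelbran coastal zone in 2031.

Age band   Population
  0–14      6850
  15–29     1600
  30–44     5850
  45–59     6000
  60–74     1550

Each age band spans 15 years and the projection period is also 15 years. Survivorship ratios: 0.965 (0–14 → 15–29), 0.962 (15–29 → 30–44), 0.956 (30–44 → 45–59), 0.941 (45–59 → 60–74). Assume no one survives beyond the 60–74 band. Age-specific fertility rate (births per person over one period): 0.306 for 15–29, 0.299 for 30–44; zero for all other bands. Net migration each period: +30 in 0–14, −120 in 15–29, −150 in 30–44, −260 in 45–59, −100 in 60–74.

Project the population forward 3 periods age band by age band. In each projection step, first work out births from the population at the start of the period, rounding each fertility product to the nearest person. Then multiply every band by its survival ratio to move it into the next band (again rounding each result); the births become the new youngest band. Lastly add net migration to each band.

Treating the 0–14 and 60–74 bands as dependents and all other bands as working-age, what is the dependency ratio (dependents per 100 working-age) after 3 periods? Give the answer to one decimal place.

35.2

Period 1:
Births: 1600 × 0.306 = 490, 5850 × 0.299 = 1749 → total 2239
15–29: 6850 × 0.965 = 6610
30–44: 1600 × 0.962 = 1539
45–59: 5850 × 0.956 = 5593
60–74: 6000 × 0.941 = 5646
Net migration: 0–14 + 30 → 2269; 15–29 − 120 → 6490; 30–44 − 150 → 1389; 45–59 − 260 → 5333; 60–74 − 100 → 5546
Giving 2269 / 6490 / 1389 / 5333 / 5546.
Period 2:
Births: 6490 × 0.306 = 1986, 1389 × 0.299 = 415 → total 2401
15–29: 2269 × 0.965 = 2190
30–44: 6490 × 0.962 = 6243
45–59: 1389 × 0.956 = 1328
60–74: 5333 × 0.941 = 5018
Net migration: 0–14 + 30 → 2431; 15–29 − 120 → 2070; 30–44 − 150 → 6093; 45–59 − 260 → 1068; 60–74 − 100 → 4918
Giving 2431 / 2070 / 6093 / 1068 / 4918.
Period 3:
Births: 2070 × 0.306 = 633, 6093 × 0.299 = 1822 → total 2455
15–29: 2431 × 0.965 = 2346
30–44: 2070 × 0.962 = 1991
45–59: 6093 × 0.956 = 5825
60–74: 1068 × 0.941 = 1005
Net migration: 0–14 + 30 → 2485; 15–29 − 120 → 2226; 30–44 − 150 → 1841; 45–59 − 260 → 5565; 60–74 − 100 → 905
Giving 2485 / 2226 / 1841 / 5565 / 905.
Dependents (band 0–14 + band 60–74) = 2485 + 905 = 3390; working-age = 9632; ratio = 3390/9632 × 100 = 35.2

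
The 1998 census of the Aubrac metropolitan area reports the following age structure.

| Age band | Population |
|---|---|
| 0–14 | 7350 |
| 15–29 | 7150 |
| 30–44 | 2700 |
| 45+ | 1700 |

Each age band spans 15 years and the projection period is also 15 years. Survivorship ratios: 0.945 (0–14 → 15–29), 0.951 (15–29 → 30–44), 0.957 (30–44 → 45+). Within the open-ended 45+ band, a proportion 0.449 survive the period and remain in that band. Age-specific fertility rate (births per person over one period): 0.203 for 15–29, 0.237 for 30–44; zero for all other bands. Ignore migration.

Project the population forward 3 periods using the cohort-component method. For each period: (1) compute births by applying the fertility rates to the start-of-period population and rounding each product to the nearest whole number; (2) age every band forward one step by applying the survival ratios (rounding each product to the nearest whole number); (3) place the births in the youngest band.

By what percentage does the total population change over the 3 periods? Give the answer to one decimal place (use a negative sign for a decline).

(Groups numbered youngest = 1 to oldest = 4.)
[period 1]
Births: 7150 × 0.203 = 1451  |  2700 × 0.237 = 640 ⇒ total 2091
Group 2: 7350 × 0.945 = 6946
Group 3: 7150 × 0.951 = 6800
Group 4: 2700 × 0.957 + 1700 × 0.449 = 2584 + 763 = 3347
End of period: [2091, 6946, 6800, 3347]
[period 2]
Births: 6946 × 0.203 = 1410  |  6800 × 0.237 = 1612 ⇒ total 3022
Group 2: 2091 × 0.945 = 1976
Group 3: 6946 × 0.951 = 6606
Group 4: 6800 × 0.957 + 3347 × 0.449 = 6508 + 1503 = 8011
End of period: [3022, 1976, 6606, 8011]
[period 3]
Births: 1976 × 0.203 = 401  |  6606 × 0.237 = 1566 ⇒ total 1967
Group 2: 3022 × 0.945 = 2856
Group 3: 1976 × 0.951 = 1879
Group 4: 6606 × 0.957 + 8011 × 0.449 = 6322 + 3597 = 9919
End of period: [1967, 2856, 1879, 9919]
Total: 18900 → 16621; change = -2279; percentage change = -12.1%

-12.1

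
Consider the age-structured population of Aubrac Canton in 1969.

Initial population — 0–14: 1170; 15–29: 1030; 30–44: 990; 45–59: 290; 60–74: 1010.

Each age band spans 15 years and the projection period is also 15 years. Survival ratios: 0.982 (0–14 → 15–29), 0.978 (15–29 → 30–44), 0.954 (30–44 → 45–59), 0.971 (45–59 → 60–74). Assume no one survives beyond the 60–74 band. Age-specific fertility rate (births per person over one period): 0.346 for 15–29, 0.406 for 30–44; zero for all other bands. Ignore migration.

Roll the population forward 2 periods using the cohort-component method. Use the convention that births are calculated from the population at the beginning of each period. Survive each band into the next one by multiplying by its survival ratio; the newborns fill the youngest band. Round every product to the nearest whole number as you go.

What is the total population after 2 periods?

4553

Numbering the groups 1..5 from youngest to oldest:
Period 1:
Births: 1030 * 0.346 = 356  |  990 * 0.406 = 402 — total 758
Group 2: 1170 * 0.982 = 1149
Group 3: 1030 * 0.978 = 1007
Group 4: 990 * 0.954 = 944
Group 5: 290 * 0.971 = 282
Giving 758 / 1149 / 1007 / 944 / 282.
Period 2:
Births: 1149 * 0.346 = 398  |  1007 * 0.406 = 409 — total 807
Group 2: 758 * 0.982 = 744
Group 3: 1149 * 0.978 = 1124
Group 4: 1007 * 0.954 = 961
Group 5: 944 * 0.971 = 917
Giving 807 / 744 / 1124 / 961 / 917.
Total after period 2: 807 + 744 + 1124 + 961 + 917 = 4553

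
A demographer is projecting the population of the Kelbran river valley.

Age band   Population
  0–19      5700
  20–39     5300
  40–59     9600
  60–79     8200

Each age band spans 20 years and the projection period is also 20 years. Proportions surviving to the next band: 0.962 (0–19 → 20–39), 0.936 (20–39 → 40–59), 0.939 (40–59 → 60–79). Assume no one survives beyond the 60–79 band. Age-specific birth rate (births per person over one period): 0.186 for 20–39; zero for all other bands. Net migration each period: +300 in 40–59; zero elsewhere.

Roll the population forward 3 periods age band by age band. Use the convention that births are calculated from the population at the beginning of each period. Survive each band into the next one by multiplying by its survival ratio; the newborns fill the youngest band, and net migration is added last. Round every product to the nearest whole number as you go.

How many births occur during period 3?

Period 1.
Births: 5300 × 0.186 = 986
20–39: 5700 × 0.962 = 5483
40–59: 5300 × 0.936 = 4961
60–79: 9600 × 0.939 = 9014
Net migration: 40–59 + 300 → 5261
Giving 986 / 5483 / 5261 / 9014.
Period 2.
Births: 5483 × 0.186 = 1020
20–39: 986 × 0.962 = 949
40–59: 5483 × 0.936 = 5132
60–79: 5261 × 0.939 = 4940
Net migration: 40–59 + 300 → 5432
Giving 1020 / 949 / 5432 / 4940.
Period 3.
Births: 949 × 0.186 = 177
20–39: 1020 × 0.962 = 981
40–59: 949 × 0.936 = 888
60–79: 5432 × 0.939 = 5101
Net migration: 40–59 + 300 → 1188
Giving 177 / 981 / 1188 / 5101.

177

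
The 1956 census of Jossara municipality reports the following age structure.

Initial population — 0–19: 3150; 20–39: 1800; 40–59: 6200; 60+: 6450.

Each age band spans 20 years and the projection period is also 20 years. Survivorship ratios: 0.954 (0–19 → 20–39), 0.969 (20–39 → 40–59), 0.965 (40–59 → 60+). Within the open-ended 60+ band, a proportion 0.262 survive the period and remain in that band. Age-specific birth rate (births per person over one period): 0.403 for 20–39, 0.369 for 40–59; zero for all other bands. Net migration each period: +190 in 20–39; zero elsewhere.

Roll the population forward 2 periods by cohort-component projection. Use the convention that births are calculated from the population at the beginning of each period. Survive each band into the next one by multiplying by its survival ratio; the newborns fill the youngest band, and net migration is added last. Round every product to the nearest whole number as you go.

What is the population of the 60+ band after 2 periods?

Call the groups 1 to 4, youngest first.
After projecting period 1:
Births: 1800 × 0.403 = 725 ; 6200 × 0.369 = 2288 → total 3013
Group 2: 3150 × 0.954 = 3005
Group 3: 1800 × 0.969 = 1744
Group 4: 6200 × 0.965 + 6450 × 0.262 = 5983 + 1690 = 7673
Net migration: Group 2 + 190 → 3195
Population now: 0–19=3013, 20–39=3195, 40–59=1744, 60+=7673
After projecting period 2:
Births: 3195 × 0.403 = 1288 ; 1744 × 0.369 = 644 → total 1932
Group 2: 3013 × 0.954 = 2874
Group 3: 3195 × 0.969 = 3096
Group 4: 1744 × 0.965 + 7673 × 0.262 = 1683 + 2010 = 3693
Net migration: Group 2 + 190 → 3064
Population now: 0–19=1932, 20–39=3064, 40–59=3096, 60+=3693

3693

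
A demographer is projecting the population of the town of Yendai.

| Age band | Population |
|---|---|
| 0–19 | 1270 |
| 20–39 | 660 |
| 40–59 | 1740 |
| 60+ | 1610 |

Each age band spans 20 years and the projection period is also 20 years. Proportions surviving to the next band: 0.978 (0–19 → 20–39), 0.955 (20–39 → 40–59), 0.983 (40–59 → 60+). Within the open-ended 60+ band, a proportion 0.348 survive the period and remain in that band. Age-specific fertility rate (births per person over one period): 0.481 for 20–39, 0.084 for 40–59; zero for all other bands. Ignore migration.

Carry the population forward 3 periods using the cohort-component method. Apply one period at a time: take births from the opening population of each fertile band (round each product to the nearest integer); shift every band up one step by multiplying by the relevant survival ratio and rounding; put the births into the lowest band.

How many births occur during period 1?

Period 1:
Births: 660 × 0.481 = 317, 1740 × 0.084 = 146 → total 463
20–39: 1270 × 0.978 = 1242
40–59: 660 × 0.955 = 630
60+: 1740 × 0.983 + 1610 × 0.348 = 1710 + 560 = 2270
End of period: [463, 1242, 630, 2270]

463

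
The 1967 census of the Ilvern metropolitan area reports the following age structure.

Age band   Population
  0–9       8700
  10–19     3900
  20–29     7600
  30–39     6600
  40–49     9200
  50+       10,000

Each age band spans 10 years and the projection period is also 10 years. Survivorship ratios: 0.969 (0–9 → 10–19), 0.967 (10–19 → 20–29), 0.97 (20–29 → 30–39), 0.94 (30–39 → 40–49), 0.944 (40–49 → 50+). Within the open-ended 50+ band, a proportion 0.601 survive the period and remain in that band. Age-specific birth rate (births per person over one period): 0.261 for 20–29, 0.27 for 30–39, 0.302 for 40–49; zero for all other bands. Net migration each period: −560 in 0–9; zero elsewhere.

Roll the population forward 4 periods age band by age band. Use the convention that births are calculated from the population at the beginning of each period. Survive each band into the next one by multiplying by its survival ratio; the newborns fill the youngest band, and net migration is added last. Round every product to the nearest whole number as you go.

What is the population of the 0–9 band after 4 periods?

Period 1.
Births: 7600 × 0.261 = 1984, 6600 × 0.27 = 1782, 9200 × 0.302 = 2778 → 6544
10–19: 8700 × 0.969 = 8430
20–29: 3900 × 0.967 = 3771
30–39: 7600 × 0.97 = 7372
40–49: 6600 × 0.94 = 6204
50+: 9200 × 0.944 + 10000 × 0.601 = 8685 + 6010 = 14695
Net migration: 0–9 − 560 → 5984
Population now: 0–9=5984, 10–19=8430, 20–29=3771, 30–39=7372, 40–49=6204, 50+=14695
Period 2.
Births: 3771 × 0.261 = 984, 7372 × 0.27 = 1990, 6204 × 0.302 = 1874 → 4848
10–19: 5984 × 0.969 = 5798
20–29: 8430 × 0.967 = 8152
30–39: 3771 × 0.97 = 3658
40–49: 7372 × 0.94 = 6930
50+: 6204 × 0.944 + 14695 × 0.601 = 5857 + 8832 = 14689
Net migration: 0–9 − 560 → 4288
Population now: 0–9=4288, 10–19=5798, 20–29=8152, 30–39=3658, 40–49=6930, 50+=14689
Period 3.
Births: 8152 × 0.261 = 2128, 3658 × 0.27 = 988, 6930 × 0.302 = 2093 → 5209
10–19: 4288 × 0.969 = 4155
20–29: 5798 × 0.967 = 5607
30–39: 8152 × 0.97 = 7907
40–49: 3658 × 0.94 = 3439
50+: 6930 × 0.944 + 14689 × 0.601 = 6542 + 8828 = 15370
Net migration: 0–9 − 560 → 4649
Population now: 0–9=4649, 10–19=4155, 20–29=5607, 30–39=7907, 40–49=3439, 50+=15370
Period 4.
Births: 5607 × 0.261 = 1463, 7907 × 0.27 = 2135, 3439 × 0.302 = 1039 → 4637
10–19: 4649 × 0.969 = 4505
20–29: 4155 × 0.967 = 4018
30–39: 5607 × 0.97 = 5439
40–49: 7907 × 0.94 = 7433
50+: 3439 × 0.944 + 15370 × 0.601 = 3246 + 9237 = 12483
Net migration: 0–9 − 560 → 4077
Population now: 0–9=4077, 10–19=4505, 20–29=4018, 30–39=5439, 40–49=7433, 50+=12483

4077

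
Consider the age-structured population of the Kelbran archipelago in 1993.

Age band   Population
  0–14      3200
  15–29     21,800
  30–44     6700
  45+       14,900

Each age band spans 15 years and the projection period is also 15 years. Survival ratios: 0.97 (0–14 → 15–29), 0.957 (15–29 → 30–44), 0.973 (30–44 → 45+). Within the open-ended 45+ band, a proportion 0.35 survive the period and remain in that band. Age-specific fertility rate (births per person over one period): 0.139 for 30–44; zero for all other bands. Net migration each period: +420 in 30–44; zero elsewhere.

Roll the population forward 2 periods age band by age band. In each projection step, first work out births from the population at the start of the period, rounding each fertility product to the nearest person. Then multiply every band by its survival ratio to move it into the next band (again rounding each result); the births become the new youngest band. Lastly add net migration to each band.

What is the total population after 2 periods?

32067

Call the bands 1 to 4, youngest first.
[period 1]
Births: 6700 × 0.139 = 931
Band 2: 3200 × 0.97 = 3104
Band 3: 21800 × 0.957 = 20863
Band 4: 6700 × 0.973 + 14900 × 0.35 = 6519 + 5215 = 11734
Net migration: Band 3 + 420 → 21283
Giving 931 / 3104 / 21283 / 11734.
[period 2]
Births: 21283 × 0.139 = 2958
Band 2: 931 × 0.97 = 903
Band 3: 3104 × 0.957 = 2971
Band 4: 21283 × 0.973 + 11734 × 0.35 = 20708 + 4107 = 24815
Net migration: Band 3 + 420 → 3391
Giving 2958 / 903 / 3391 / 24815.
Total after period 2: 2958 + 903 + 3391 + 24815 = 32067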